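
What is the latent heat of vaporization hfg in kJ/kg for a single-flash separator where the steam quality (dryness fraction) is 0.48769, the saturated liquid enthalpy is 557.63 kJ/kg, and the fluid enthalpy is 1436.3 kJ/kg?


hfg = (h - hf) / x
hfg = (1436.3 - 557.63) / 0.48769
hfg = 1801.7 kJ/kg


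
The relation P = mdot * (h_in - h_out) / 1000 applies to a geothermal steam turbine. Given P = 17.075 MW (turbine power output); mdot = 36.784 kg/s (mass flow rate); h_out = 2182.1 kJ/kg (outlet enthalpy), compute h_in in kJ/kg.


h_in = h_out + P * 1000 / mdot
h_in = 2182.1 + 17.075 * 1000 / 36.784
h_in = 2646.3 kJ/kg


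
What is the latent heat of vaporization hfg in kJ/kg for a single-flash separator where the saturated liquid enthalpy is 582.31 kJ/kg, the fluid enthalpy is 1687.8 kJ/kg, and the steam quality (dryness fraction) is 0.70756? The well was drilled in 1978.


hfg = (h - hf) / x
hfg = (1687.8 - 582.31) / 0.70756
hfg = 1562.4 kJ/kg


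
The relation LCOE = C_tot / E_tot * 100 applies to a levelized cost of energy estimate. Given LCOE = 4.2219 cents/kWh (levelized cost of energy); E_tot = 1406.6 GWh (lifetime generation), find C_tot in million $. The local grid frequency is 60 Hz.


C_tot = LCOE / 100 * E_tot
C_tot = 4.2219 / 100 * 1406.6
C_tot = 59.385 million $


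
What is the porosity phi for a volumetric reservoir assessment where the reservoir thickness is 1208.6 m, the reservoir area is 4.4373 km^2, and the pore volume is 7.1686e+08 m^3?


phi = Vp / (A * 1e6 * hr)
phi = 7.1686e+08 / (4.4373 * 1e6 * 1208.6)
phi = 0.13367


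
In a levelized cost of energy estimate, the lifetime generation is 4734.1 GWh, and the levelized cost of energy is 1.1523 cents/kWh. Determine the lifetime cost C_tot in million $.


C_tot = LCOE / 100 * E_tot
C_tot = 1.1523 / 100 * 4734.1
C_tot = 54.551 million $


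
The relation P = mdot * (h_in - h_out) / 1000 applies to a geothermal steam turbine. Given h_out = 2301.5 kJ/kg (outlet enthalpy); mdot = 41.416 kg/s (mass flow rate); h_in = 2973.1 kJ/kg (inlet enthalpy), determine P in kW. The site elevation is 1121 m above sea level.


P = mdot * (h_in - h_out) / 1000
P = 41.416 * (2973.1 - 2301.5) / 1000
P = 27.81499 MW
Convert: 27.81499 MW * 1000.0 = 27815 kW
P = 27815 kW


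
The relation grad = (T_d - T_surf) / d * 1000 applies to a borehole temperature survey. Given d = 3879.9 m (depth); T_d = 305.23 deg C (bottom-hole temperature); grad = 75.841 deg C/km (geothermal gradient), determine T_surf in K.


T_surf = T_d - grad * d / 1000
T_surf = 305.23 - 75.841 * 3879.9 / 1000
T_surf = 10.97450 deg C
Convert to K: 10.97450 + 273.15 = 284.12 K
T_surf = 284.12 K


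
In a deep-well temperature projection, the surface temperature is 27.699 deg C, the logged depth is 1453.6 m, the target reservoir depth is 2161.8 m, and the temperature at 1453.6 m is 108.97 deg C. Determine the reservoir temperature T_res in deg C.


Step 1: grad = (T_d1 - T_surf)/d1 * 1000 = (108.97 - 27.699)/1453.6 * 1000 = 55.91015 deg C/km
Step 2: T_res = T_surf + grad*d2/1000 = 27.699 + 55.91015*2161.8/1000 = 148.57 deg C
T_res = 148.57 deg C


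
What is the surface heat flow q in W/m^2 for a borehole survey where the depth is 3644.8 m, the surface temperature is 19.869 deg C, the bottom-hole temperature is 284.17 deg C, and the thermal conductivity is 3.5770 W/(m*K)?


Step 1: grad = (T_d - T_surf)/d * 1000 = (284.17 - 19.869)/3644.8 * 1000 = 72.51454 deg C/km
Step 2: q = k * grad / 1000 = 3.577 * 72.51454 / 1000 = 0.25938 W/m^2
q = 0.25938 W/m^2


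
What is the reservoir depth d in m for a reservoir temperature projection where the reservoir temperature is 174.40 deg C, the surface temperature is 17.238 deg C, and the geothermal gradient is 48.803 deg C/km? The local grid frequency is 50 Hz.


d = (T_res - T_surf) / grad * 1000
d = (174.40 - 17.238) / 48.803 * 1000
d = 3220.3 m


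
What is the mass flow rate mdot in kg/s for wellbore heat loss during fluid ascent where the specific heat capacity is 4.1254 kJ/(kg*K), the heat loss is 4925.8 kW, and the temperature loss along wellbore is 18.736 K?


mdot = Q_loss / (cp * dT)
mdot = 4925.8 / (4.1254 * 18.736)
mdot = 63.729 kg/s


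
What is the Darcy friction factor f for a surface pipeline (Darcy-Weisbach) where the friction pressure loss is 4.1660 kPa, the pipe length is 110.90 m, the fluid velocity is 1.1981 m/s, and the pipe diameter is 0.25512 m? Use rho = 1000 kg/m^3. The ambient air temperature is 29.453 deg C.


f = dP*1000 / ((L/D)*(rho*vel^2/2))
f = 4.1660*1000 / ((110.90/0.25512)*(1000*1.1981^2/2))
f = 0.013353


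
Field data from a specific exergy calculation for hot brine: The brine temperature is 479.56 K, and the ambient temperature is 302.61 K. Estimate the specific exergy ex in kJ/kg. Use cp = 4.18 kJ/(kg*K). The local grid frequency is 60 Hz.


ex = cp * ((T_b - T_0) - T_0 * ln(T_b/T_0))
ex = 4.18 * ((479.56 - 302.61) - 302.61 * ln(479.56/302.61))
ex = 157.26 kJ/kg


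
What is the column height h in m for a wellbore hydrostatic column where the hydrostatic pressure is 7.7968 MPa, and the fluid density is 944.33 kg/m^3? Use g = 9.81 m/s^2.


h = P * 1e6 / (g * rho)
h = 7.7968 * 1e6 / (9.81 * 944.33)
h = 841.63 m


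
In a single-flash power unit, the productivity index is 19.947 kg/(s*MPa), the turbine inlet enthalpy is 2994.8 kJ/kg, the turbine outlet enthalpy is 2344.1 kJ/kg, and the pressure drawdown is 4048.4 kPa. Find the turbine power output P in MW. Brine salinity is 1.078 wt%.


Step 1: mdot = PI * dP / 1000 = 19.947 * 4048.4 / 1000 = 80.75343 kg/s
Step 2: P = mdot*(h_in - h_out)/1000 = 80.75343*(2994.8 - 2344.1)/1000 = 52.546 MW
P = 52.546 MW


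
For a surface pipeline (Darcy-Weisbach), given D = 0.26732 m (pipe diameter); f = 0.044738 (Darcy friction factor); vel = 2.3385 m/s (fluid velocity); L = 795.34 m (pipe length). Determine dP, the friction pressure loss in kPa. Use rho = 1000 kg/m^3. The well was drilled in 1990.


dP = f * (L/D) * (rho*vel^2/2) / 1000
dP = 0.044738 * (795.34/0.26732) * (1000*2.3385^2/2) / 1000
dP = 363.95 kPa


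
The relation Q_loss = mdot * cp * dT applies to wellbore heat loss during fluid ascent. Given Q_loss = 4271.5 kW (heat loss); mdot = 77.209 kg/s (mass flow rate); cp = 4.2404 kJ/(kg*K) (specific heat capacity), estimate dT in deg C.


dT = Q_loss / (mdot * cp)
dT = 4271.5 / (77.209 * 4.2404)
dT = 13.04685 K
Convert (temperature difference, 1 K = 1 deg C): 13.04685 K = 13.04685 deg C
dT = 13.047 deg C


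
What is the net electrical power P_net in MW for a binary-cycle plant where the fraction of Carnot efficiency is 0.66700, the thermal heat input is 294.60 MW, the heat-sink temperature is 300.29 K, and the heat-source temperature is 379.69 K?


Step 1: eta = (1 - Tc/Th)*f = (1 - 300.29/379.69)*0.667 = 0.1394817
Step 2: P_net = eta * Q_in = 0.1394817 * 294.6 = 41.091 MW
P_net = 41.091 MW


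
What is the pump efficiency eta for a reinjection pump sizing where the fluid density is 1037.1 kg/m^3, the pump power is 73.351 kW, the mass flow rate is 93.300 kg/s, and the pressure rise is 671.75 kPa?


eta = mdot * dP / (rho * P_pump)
eta = 93.300 * 671.75 / (1037.1 * 73.351)
eta = 0.82388


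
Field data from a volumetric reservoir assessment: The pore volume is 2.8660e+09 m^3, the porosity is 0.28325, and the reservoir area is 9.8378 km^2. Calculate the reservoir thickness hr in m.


hr = Vp / (A * 1e6 * phi)
hr = 2.8660e+09 / (9.8378 * 1e6 * 0.28325)
hr = 1028.5 m


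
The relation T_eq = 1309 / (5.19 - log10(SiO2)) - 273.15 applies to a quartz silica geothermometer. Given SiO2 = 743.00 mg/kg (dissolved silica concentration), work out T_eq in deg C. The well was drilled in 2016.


T_eq = 1309 / (5.19 - log10(SiO2)) - 273.15
T_eq = 1309 / (5.19 - log10(743.00)) - 273.15
T_eq = 291.31 deg C


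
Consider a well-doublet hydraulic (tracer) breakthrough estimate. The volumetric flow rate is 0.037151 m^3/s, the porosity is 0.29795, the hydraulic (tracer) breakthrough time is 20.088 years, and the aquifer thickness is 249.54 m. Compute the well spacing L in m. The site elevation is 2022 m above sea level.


L = sqrt(t_bt*365.25*86400*3*Qv / (pi*hr*phi))
L = sqrt(20.088*365.25*86400*3*0.037151 / (pi*249.54*0.29795))
L = 549.98 m


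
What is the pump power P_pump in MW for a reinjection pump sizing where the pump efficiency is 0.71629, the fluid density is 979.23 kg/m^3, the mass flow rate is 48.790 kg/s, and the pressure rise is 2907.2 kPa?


P_pump = mdot * dP / (rho * eta)
P_pump = 48.790 * 2907.2 / (979.23 * 0.71629)
P_pump = 202.2237 kW
Convert: 202.2237 kW * 0.001 = 0.20222 MW
P_pump = 0.20222 MW


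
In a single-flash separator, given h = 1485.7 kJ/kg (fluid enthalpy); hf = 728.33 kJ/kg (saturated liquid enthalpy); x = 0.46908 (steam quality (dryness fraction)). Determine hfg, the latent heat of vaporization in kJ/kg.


hfg = (h - hf) / x
hfg = (1485.7 - 728.33) / 0.46908
hfg = 1614.6 kJ/kg


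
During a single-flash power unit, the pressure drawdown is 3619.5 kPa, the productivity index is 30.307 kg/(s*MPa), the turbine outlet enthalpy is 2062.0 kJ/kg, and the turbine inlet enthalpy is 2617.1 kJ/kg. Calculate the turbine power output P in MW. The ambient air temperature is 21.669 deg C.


Step 1: mdot = PI * dP / 1000 = 30.307 * 3619.5 / 1000 = 109.6962 kg/s
Step 2: P = mdot*(h_in - h_out)/1000 = 109.6962*(2617.1 - 2062.0)/1000 = 60.892 MW
P = 60.892 MW


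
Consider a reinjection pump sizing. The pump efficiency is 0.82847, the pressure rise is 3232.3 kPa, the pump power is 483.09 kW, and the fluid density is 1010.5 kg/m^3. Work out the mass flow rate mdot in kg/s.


mdot = P_pump * rho * eta / dP
mdot = 483.09 * 1010.5 * 0.82847 / 3232.3
mdot = 125.12 kg/s


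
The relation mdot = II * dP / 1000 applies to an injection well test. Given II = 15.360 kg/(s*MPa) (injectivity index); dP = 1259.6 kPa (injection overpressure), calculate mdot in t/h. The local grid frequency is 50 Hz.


mdot = II * dP / 1000
mdot = 15.360 * 1259.6 / 1000
mdot = 19.34746 kg/s
Convert: 19.34746 kg/s * 3.6 = 69.651 t/h
mdot = 69.651 t/h


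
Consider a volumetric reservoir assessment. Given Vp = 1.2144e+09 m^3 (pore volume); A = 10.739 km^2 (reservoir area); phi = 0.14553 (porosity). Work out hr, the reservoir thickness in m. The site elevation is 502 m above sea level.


hr = Vp / (A * 1e6 * phi)
hr = 1.2144e+09 / (10.739 * 1e6 * 0.14553)
hr = 777.04 m


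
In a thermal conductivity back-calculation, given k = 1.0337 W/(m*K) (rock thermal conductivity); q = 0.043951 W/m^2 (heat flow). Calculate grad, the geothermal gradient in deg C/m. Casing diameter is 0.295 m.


grad = q / k * 1000
grad = 0.043951 / 1.0337 * 1000
grad = 42.51814 deg C/km
Convert: 42.51814 deg C/km * 0.001 = 0.042518 deg C/m
grad = 0.042518 deg C/m


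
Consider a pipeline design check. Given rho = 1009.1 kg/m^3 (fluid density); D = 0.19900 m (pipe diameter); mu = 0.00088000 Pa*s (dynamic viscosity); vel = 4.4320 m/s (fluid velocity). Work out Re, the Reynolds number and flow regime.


Step 1: Re = rho*vel*D/mu = 1009.1*4.432*0.199/0.00088 = 1.0114e+06
Step 2: Re = 1.0114e+06 > 4000, so flow is turbulent.
Re = 1.0114e+06 (turbulent)


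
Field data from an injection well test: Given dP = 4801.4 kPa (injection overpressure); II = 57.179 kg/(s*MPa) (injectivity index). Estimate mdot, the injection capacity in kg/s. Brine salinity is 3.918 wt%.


mdot = II * dP / 1000
mdot = 57.179 * 4801.4 / 1000
mdot = 274.54 kg/s


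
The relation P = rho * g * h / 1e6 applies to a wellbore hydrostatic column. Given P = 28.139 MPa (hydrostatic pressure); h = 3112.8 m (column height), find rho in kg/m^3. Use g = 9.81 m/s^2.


rho = P * 1e6 / (g * h)
rho = 28.139 * 1e6 / (9.81 * 3112.8)
rho = 921.49 kg/m^3


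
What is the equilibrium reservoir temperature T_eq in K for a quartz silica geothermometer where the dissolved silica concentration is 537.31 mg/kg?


T_eq = 1309 / (5.19 - log10(SiO2)) - 273.15
T_eq = 1309 / (5.19 - log10(537.31)) - 273.15
T_eq = 259.0125 deg C
Convert to K: 259.0125 + 273.15 = 532.16 K
T_eq = 532.16 K


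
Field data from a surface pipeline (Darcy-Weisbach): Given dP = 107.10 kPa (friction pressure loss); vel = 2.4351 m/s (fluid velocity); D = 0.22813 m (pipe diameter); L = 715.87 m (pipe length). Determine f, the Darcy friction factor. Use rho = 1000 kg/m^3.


f = dP*1000 / ((L/D)*(rho*vel^2/2))
f = 107.10*1000 / ((715.87/0.22813)*(1000*2.4351^2/2))
f = 0.011512


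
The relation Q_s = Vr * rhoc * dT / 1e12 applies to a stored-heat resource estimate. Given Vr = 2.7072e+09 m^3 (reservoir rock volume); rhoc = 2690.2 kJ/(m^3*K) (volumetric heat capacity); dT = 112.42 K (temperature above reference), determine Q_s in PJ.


Q_s = Vr * rhoc * dT / 1e12
Q_s = 2.7072e+09 * 2690.2 * 112.42 / 1e12
Q_s = 818.74 PJ


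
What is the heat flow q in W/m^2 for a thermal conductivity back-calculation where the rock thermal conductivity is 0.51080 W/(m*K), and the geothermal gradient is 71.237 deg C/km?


q = k * grad / 1000
q = 0.51080 * 71.237 / 1000
q = 0.036388 W/m^2


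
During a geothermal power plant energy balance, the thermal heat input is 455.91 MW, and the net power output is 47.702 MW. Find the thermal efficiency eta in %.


eta = W_net / Q_in * 100
eta = 47.702 / 455.91 * 100
eta = 10.463 %


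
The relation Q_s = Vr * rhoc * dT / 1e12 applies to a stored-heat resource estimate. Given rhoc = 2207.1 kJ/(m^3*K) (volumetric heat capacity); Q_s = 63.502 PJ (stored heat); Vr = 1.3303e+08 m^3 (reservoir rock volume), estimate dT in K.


dT = Q_s * 1e12 / (Vr * rhoc)
dT = 63.502 * 1e12 / (1.3303e+08 * 2207.1)
dT = 216.28 K


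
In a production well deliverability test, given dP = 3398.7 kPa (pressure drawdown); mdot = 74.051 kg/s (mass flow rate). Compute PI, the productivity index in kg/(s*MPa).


PI = mdot * 1000 / dP
PI = 74.051 * 1000 / 3398.7
PI = 21.788 kg/(s*MPa)


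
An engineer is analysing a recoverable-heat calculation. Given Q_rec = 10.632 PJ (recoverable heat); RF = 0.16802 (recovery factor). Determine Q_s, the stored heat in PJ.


Q_s = Q_rec / RF
Q_s = 10.632 / 0.16802
Q_s = 63.278 PJ


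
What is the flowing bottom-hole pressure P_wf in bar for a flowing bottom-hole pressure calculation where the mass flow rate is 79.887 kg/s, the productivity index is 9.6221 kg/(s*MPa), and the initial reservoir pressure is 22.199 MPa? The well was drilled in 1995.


P_wf = P_i - mdot / PI
P_wf = 22.199 - 79.887 / 9.6221
P_wf = 13.89655 MPa
Convert: 13.89655 MPa * 10.0 = 138.97 bar
P_wf = 138.97 bar


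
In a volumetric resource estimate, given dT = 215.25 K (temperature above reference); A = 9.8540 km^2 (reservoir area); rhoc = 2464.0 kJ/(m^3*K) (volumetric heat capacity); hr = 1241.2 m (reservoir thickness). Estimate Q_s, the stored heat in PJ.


Step 1: Vr = A*1e6*hr = 9.854*1e6*1241.2 = 1.223078e+10 m^3
Step 2: Q_s = Vr*rhoc*dT/1e12 = 1.223078e+10*2464.0*215.25/1e12 = 6486.9 PJ
Q_s = 6486.9 PJ


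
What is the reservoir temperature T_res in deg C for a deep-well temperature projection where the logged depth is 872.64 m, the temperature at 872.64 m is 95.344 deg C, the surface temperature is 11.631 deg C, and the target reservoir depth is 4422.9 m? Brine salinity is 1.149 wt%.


Step 1: grad = (T_d1 - T_surf)/d1 * 1000 = (95.344 - 11.631)/872.64 * 1000 = 95.93074 deg C/km
Step 2: T_res = T_surf + grad*d2/1000 = 11.631 + 95.93074*4422.9/1000 = 435.92 deg C
T_res = 435.92 deg C


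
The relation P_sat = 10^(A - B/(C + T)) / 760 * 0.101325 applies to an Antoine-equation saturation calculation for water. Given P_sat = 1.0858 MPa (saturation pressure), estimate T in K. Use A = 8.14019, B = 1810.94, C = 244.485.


T = B / (A - log10(P_sat * 760 / 0.101325)) - C
T = 1810.94 / (8.14019 - log10(1.0858 * 760 / 0.101325)) - 244.485
T = 183.6997 deg C
Convert to K: 183.6997 + 273.15 = 456.85 K
T = 456.85 K


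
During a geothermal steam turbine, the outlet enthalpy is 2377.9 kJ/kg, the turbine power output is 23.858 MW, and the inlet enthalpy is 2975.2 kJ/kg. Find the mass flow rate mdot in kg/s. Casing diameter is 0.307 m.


mdot = P * 1000 / (h_in - h_out)
mdot = 23.858 * 1000 / (2975.2 - 2377.9)
mdot = 39.943 kg/s


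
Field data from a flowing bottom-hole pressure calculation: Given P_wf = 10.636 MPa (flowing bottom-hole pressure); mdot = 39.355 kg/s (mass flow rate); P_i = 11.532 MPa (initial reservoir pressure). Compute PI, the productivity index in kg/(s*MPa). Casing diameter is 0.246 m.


PI = mdot / (P_i - P_wf)
PI = 39.355 / (11.532 - 10.636)
PI = 43.923 kg/(s*MPa)


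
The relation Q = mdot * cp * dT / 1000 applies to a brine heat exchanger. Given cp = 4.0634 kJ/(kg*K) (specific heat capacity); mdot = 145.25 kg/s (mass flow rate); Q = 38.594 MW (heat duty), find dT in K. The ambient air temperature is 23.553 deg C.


dT = Q * 1000 / (mdot * cp)
dT = 38.594 * 1000 / (145.25 * 4.0634)
dT = 65.390 K


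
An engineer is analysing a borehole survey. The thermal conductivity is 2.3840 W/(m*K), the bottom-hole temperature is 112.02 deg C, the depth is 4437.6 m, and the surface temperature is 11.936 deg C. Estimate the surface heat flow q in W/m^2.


Step 1: grad = (T_d - T_surf)/d * 1000 = (112.02 - 11.936)/4437.6 * 1000 = 22.55363 deg C/km
Step 2: q = k * grad / 1000 = 2.384 * 22.55363 / 1000 = 0.053768 W/m^2
q = 0.053768 W/m^2


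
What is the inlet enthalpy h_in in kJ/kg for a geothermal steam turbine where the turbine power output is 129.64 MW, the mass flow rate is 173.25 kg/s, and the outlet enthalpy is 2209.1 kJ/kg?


h_in = h_out + P * 1000 / mdot
h_in = 2209.1 + 129.64 * 1000 / 173.25
h_in = 2957.4 kJ/kg


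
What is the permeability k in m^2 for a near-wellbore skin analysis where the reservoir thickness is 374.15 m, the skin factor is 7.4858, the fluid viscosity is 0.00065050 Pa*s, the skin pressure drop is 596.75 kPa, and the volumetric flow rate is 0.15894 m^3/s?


k = S*q*mu / (2*pi*dP_s*1000*hr)
k = 7.4858*0.15894*0.00065050 / (2*pi*596.75*1000*374.15)
k = 5.5170e-13 m^2


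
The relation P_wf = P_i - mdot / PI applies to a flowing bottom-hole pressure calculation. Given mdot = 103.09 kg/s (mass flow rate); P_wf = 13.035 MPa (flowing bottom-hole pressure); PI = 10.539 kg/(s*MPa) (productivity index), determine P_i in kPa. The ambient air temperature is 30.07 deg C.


P_i = P_wf + mdot / PI
P_i = 13.035 + 103.09 / 10.539
P_i = 22.81676 MPa
Convert: 22.81676 MPa * 1000.0 = 22817 kPa
P_i = 22817 kPa


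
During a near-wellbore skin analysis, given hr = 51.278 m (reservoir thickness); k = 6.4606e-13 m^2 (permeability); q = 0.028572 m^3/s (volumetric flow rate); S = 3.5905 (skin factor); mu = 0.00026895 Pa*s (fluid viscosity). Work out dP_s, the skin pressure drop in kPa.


dP_s = S * q * mu / (2*pi*k*hr) / 1000
dP_s = 3.5905 * 0.028572 * 0.00026895 / (2*pi*6.4606e-13*51.278) / 1000
dP_s = 132.55 kPa


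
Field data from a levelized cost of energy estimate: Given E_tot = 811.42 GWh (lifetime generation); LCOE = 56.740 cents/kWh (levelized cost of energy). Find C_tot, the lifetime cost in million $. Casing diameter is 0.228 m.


C_tot = LCOE / 100 * E_tot
C_tot = 56.740 / 100 * 811.42
C_tot = 460.40 million $


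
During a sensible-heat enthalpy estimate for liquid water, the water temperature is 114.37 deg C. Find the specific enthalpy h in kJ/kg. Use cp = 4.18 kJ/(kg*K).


h = cp * T
h = 4.18 * 114.37
h = 478.07 kJ/kg


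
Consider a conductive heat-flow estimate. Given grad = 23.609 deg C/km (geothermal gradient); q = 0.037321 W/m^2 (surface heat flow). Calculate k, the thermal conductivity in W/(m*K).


k = q * 1000 / grad
k = 0.037321 * 1000 / 23.609
k = 1.5808 W/(m*K)


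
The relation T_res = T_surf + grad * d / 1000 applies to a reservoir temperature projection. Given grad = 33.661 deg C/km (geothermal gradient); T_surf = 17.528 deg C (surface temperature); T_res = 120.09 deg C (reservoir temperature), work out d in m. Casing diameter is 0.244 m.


d = (T_res - T_surf) / grad * 1000
d = (120.09 - 17.528) / 33.661 * 1000
d = 3046.9 m


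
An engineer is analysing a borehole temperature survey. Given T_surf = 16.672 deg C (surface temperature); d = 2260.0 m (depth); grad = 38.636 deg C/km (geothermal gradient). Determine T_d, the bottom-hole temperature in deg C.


T_d = T_surf + grad * d / 1000
T_d = 16.672 + 38.636 * 2260.0 / 1000
T_d = 103.99 deg C


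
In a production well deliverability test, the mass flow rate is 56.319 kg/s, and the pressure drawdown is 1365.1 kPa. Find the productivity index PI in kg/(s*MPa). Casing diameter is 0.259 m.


PI = mdot * 1000 / dP
PI = 56.319 * 1000 / 1365.1
PI = 41.256 kg/(s*MPa)


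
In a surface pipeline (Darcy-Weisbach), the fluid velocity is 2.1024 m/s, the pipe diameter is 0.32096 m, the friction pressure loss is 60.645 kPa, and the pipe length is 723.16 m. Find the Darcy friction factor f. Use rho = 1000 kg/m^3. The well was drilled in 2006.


f = dP*1000 / ((L/D)*(rho*vel^2/2))
f = 60.645*1000 / ((723.16/0.32096)*(1000*2.1024^2/2))
f = 0.012179


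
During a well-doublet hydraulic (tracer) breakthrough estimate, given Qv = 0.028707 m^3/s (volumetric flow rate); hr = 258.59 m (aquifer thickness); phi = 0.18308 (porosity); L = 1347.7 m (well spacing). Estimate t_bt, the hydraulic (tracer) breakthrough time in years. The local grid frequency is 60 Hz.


t_bt = pi * hr * phi * L^2 / (3 * Qv) / (365.25*86400)
t_bt = pi * 258.59 * 0.18308 * 1347.7^2 / (3 * 0.028707) / (365.25*86400)
t_bt = 99.398 years


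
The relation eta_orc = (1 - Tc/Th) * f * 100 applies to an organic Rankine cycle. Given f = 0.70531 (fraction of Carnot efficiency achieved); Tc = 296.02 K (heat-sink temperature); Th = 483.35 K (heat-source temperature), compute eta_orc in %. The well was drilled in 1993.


eta_orc = (1 - Tc/Th) * f * 100
eta_orc = (1 - 296.02/483.35) * 0.70531 * 100
eta_orc = 27.335 %


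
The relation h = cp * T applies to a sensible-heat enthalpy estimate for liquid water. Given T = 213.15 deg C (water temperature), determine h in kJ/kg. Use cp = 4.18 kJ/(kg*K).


h = cp * T
h = 4.18 * 213.15
h = 890.97 kJ/kg


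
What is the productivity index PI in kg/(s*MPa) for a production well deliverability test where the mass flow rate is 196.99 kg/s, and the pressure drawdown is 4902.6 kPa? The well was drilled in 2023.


PI = mdot * 1000 / dP
PI = 196.99 * 1000 / 4902.6
PI = 40.181 kg/(s*MPa)


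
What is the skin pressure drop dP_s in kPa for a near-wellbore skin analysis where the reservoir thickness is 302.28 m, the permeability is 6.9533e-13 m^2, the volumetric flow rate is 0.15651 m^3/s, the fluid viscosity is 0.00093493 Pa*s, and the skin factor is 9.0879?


dP_s = S * q * mu / (2*pi*k*hr) / 1000
dP_s = 9.0879 * 0.15651 * 0.00093493 / (2*pi*6.9533e-13*302.28) / 1000
dP_s = 1006.9 kPa


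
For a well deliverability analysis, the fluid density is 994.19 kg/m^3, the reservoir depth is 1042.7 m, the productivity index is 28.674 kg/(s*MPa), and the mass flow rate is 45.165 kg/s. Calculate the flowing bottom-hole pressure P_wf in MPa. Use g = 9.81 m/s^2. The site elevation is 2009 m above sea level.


Step 1: P_i = rho*g*h/1e6 = 994.19*9.81*1042.7/1e6 = 10.16946 MPa
Step 2: P_wf = P_i - mdot/PI = 10.16946 - 45.165/28.674 = 8.5943 MPa
P_wf = 8.5943 MPa


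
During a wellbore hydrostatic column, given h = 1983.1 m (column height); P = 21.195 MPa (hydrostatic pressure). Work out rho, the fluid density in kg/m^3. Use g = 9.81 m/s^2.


rho = P * 1e6 / (g * h)
rho = 21.195 * 1e6 / (9.81 * 1983.1)
rho = 1089.5 kg/m^3


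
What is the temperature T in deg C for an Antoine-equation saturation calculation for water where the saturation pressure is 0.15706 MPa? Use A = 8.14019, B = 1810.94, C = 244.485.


T = B / (A - log10(P_sat * 760 / 0.101325)) - C
T = 1810.94 / (8.14019 - log10(0.15706 * 760 / 0.101325)) - 244.485
T = 112.77 deg C


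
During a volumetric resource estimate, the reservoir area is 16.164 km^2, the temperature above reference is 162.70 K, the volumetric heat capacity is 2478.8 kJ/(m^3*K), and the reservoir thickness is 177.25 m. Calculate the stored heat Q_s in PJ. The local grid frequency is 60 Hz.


Step 1: Vr = A*1e6*hr = 16.164*1e6*177.25 = 2.865069e+09 m^3
Step 2: Q_s = Vr*rhoc*dT/1e12 = 2.865069e+09*2478.8*162.7/1e12 = 1155.5 PJ
Q_s = 1155.5 PJ


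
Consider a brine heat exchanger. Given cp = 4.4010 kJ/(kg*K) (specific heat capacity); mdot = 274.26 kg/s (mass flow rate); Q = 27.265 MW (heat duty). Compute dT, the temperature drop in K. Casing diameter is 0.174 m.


dT = Q * 1000 / (mdot * cp)
dT = 27.265 * 1000 / (274.26 * 4.4010)
dT = 22.589 K


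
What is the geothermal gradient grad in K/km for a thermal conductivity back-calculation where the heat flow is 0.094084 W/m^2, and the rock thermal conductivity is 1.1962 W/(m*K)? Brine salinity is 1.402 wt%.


grad = q / k * 1000
grad = 0.094084 / 1.1962 * 1000
grad = 78.65240 deg C/km
Convert: 78.65240 deg C/km * 1.0 = 78.652 K/km
grad = 78.652 K/km


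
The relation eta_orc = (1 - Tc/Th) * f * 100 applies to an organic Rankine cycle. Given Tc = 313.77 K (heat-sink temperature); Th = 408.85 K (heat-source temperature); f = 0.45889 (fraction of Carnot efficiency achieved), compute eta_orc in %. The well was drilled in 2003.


eta_orc = (1 - Tc/Th) * f * 100
eta_orc = (1 - 313.77/408.85) * 0.45889 * 100
eta_orc = 10.672 %


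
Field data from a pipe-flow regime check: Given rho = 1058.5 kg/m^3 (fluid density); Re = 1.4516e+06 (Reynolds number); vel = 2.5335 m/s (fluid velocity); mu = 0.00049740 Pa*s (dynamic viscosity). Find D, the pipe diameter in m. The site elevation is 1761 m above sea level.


D = Re * mu / (rho * vel)
D = 1.4516e+06 * 0.00049740 / (1058.5 * 2.5335)
D = 0.26924 m


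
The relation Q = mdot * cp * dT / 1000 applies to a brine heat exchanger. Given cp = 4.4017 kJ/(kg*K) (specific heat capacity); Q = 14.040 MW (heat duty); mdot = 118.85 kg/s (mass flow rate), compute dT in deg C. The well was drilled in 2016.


dT = Q * 1000 / (mdot * cp)
dT = 14.040 * 1000 / (118.85 * 4.4017)
dT = 26.83784 K
Convert (temperature difference, 1 K = 1 deg C): 26.83784 K = 26.83784 deg C
dT = 26.838 deg C


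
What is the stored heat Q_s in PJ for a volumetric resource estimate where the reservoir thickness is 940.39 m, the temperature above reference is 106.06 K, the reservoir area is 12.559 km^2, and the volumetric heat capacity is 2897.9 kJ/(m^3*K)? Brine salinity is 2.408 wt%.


Step 1: Vr = A*1e6*hr = 12.559*1e6*940.39 = 1.181036e+10 m^3
Step 2: Q_s = Vr*rhoc*dT/1e12 = 1.181036e+10*2897.9*106.06/1e12 = 3629.9 PJ
Q_s = 3629.9 PJ


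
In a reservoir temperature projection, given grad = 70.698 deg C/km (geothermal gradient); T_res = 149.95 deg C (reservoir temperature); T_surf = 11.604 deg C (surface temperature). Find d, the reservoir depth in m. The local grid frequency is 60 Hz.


d = (T_res - T_surf) / grad * 1000
d = (149.95 - 11.604) / 70.698 * 1000
d = 1956.9 m


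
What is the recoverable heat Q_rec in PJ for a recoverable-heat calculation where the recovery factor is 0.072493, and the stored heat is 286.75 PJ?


Q_rec = Q_s * RF
Q_rec = 286.75 * 0.072493
Q_rec = 20.787 PJ


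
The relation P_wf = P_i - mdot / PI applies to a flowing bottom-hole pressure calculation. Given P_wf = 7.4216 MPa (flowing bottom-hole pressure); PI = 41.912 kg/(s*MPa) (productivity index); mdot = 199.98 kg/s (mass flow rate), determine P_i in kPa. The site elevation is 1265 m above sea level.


P_i = P_wf + mdot / PI
P_i = 7.4216 + 199.98 / 41.912
P_i = 12.19303 MPa
Convert: 12.19303 MPa * 1000.0 = 12193 kPa
P_i = 12193 kPa


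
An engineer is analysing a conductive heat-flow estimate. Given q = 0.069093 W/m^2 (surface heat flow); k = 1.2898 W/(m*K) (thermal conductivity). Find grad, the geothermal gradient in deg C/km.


grad = q * 1000 / k
grad = 0.069093 * 1000 / 1.2898
grad = 53.569 deg C/km


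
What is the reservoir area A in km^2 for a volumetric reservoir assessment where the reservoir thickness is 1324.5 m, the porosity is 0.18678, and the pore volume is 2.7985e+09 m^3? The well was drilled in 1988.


A = Vp / (1e6 * hr * phi)
A = 2.7985e+09 / (1e6 * 1324.5 * 0.18678)
A = 11.312 km^2


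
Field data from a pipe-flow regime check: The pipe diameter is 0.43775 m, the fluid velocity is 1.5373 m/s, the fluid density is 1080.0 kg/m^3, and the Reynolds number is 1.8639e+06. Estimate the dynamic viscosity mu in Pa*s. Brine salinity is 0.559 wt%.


mu = rho * vel * D / Re
mu = 1080.0 * 1.5373 * 0.43775 / 1.8639e+06
mu = 0.00038993 Pa*s


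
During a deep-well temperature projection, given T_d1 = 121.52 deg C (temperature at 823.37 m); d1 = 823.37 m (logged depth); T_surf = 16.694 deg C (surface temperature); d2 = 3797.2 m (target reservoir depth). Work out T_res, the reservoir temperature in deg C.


Step 1: grad = (T_d1 - T_surf)/d1 * 1000 = (121.52 - 16.694)/823.37 * 1000 = 127.3134 deg C/km
Step 2: T_res = T_surf + grad*d2/1000 = 16.694 + 127.3134*3797.2/1000 = 500.13 deg C
T_res = 500.13 deg C


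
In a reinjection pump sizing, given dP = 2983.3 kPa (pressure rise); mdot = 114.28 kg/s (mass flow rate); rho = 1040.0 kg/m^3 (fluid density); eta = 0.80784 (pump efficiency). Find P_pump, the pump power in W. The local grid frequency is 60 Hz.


P_pump = mdot * dP / (rho * eta)
P_pump = 114.28 * 2983.3 / (1040.0 * 0.80784)
P_pump = 405.7967 kW
Convert: 405.7967 kW * 1000.0 = 4.0580e+05 W
P_pump = 4.0580e+05 W


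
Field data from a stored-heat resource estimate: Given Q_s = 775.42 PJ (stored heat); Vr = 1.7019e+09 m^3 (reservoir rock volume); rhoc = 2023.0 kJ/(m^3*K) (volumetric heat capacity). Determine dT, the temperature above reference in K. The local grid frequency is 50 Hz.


dT = Q_s * 1e12 / (Vr * rhoc)
dT = 775.42 * 1e12 / (1.7019e+09 * 2023.0)
dT = 225.22 K


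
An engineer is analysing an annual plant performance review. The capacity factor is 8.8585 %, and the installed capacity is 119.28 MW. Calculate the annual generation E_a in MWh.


E_a = CF / 100 * cap * 8760
E_a = 8.8585 / 100 * 119.28 * 8760
E_a = 92562 MWh


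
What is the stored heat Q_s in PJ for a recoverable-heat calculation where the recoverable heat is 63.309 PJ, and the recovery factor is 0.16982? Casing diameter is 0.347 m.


Q_s = Q_rec / RF
Q_s = 63.309 / 0.16982
Q_s = 372.80 PJ


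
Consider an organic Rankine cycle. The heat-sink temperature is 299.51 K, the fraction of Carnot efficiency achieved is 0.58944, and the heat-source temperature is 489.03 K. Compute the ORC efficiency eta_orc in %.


eta_orc = (1 - Tc/Th) * f * 100
eta_orc = (1 - 299.51/489.03) * 0.58944 * 100
eta_orc = 22.843 %


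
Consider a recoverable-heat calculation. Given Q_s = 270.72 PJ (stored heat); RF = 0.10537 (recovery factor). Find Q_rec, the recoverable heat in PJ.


Q_rec = Q_s * RF
Q_rec = 270.72 * 0.10537
Q_rec = 28.526 PJ


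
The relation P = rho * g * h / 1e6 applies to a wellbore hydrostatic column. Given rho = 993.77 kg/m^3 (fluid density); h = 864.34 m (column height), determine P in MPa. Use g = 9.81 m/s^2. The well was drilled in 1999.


P = rho * g * h / 1e6
P = 993.77 * 9.81 * 864.34 / 1e6
P = 8.4264 MPa


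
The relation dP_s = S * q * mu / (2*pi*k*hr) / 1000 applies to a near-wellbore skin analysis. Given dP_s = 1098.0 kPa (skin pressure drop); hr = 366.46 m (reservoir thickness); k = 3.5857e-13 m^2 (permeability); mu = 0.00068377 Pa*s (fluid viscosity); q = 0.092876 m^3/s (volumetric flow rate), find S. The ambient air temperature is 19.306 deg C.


S = dP_s * 1000 * 2*pi*k*hr / (q*mu)
S = 1098.0 * 1000 * 2*pi*3.5857e-13*366.46 / (0.092876*0.00068377)
S = 14.275


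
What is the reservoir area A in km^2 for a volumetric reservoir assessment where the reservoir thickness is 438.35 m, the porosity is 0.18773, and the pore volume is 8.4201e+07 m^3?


A = Vp / (1e6 * hr * phi)
A = 8.4201e+07 / (1e6 * 438.35 * 0.18773)
A = 1.0232 km^2


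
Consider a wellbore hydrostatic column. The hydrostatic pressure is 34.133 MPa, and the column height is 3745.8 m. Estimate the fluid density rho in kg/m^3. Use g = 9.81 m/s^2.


rho = P * 1e6 / (g * h)
rho = 34.133 * 1e6 / (9.81 * 3745.8)
rho = 928.88 kg/m^3


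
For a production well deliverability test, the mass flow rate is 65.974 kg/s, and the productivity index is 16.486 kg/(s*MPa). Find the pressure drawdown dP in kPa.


dP = mdot * 1000 / PI
dP = 65.974 * 1000 / 16.486
dP = 4001.8 kPa


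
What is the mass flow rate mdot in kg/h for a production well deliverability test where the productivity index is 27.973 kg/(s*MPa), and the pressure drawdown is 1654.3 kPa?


mdot = PI * dP / 1000
mdot = 27.973 * 1654.3 / 1000
mdot = 46.27573 kg/s
Convert: 46.27573 kg/s * 3600.0 = 1.6659e+05 kg/h
mdot = 1.6659e+05 kg/h


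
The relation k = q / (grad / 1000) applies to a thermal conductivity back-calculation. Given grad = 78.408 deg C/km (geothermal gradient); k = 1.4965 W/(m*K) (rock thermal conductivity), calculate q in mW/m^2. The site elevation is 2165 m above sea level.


q = k * grad / 1000
q = 1.4965 * 78.408 / 1000
q = 0.1173376 W/m^2
Convert: 0.1173376 W/m^2 * 1000.0 = 117.34 mW/m^2
q = 117.34 mW/m^2


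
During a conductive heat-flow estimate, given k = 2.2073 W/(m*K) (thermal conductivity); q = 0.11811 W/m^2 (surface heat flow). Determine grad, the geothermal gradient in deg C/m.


grad = q * 1000 / k
grad = 0.11811 * 1000 / 2.2073
grad = 53.50881 deg C/km
Convert: 53.50881 deg C/km * 0.001 = 0.053509 deg C/m
grad = 0.053509 deg C/m


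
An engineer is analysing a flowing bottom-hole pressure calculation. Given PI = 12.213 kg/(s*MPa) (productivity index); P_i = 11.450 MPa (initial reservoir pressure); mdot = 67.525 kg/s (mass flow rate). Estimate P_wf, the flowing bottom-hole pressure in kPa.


P_wf = P_i - mdot / PI
P_wf = 11.450 - 67.525 / 12.213
P_wf = 5.921055 MPa
Convert: 5.921055 MPa * 1000.0 = 5921.1 kPa
P_wf = 5921.1 kPa


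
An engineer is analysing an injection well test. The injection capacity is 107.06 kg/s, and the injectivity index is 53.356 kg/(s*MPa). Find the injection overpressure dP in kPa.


dP = mdot * 1000 / II
dP = 107.06 * 1000 / 53.356
dP = 2006.5 kPa


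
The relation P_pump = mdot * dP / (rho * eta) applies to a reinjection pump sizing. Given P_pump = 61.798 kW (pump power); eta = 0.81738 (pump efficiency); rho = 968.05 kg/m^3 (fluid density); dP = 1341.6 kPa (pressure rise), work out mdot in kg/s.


mdot = P_pump * rho * eta / dP
mdot = 61.798 * 968.05 * 0.81738 / 1341.6
mdot = 36.448 kg/s


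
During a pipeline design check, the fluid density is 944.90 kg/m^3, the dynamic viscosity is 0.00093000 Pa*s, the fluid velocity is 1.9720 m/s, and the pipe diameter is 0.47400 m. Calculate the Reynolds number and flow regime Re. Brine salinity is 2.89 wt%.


Step 1: Re = rho*vel*D/mu = 944.9*1.972*0.474/0.00093 = 9.4970e+05
Step 2: Re = 9.4970e+05 > 4000, so flow is turbulent.
Re = 9.4970e+05 (turbulent)


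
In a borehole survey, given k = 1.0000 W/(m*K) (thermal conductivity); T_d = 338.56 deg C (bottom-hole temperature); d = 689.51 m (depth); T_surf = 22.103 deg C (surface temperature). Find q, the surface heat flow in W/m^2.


Step 1: grad = (T_d - T_surf)/d * 1000 = (338.56 - 22.103)/689.51 * 1000 = 458.9593 deg C/km
Step 2: q = k * grad / 1000 = 1.0 * 458.9593 / 1000 = 0.45896 W/m^2
q = 0.45896 W/m^2


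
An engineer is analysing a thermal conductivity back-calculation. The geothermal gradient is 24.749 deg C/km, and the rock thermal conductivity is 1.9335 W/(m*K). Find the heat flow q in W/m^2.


q = k * grad / 1000
q = 1.9335 * 24.749 / 1000
q = 0.047852 W/m^2


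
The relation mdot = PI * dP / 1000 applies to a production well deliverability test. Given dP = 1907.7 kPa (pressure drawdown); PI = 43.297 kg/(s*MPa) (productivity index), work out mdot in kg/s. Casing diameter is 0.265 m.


mdot = PI * dP / 1000
mdot = 43.297 * 1907.7 / 1000
mdot = 82.598 kg/s


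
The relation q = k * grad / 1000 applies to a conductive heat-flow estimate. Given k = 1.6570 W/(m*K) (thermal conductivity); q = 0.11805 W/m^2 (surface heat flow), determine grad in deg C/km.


grad = q * 1000 / k
grad = 0.11805 * 1000 / 1.6570
grad = 71.243 deg C/km


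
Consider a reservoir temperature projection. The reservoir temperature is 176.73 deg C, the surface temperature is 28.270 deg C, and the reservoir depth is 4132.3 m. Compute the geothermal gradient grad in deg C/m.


grad = (T_res - T_surf) / d * 1000
grad = (176.73 - 28.270) / 4132.3 * 1000
grad = 35.92672 deg C/km
Convert: 35.92672 deg C/km * 0.001 = 0.035927 deg C/m
grad = 0.035927 deg C/m


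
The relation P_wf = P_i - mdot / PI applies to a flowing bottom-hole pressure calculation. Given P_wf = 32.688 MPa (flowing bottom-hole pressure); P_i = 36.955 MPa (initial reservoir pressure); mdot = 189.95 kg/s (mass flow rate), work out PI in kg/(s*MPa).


PI = mdot / (P_i - P_wf)
PI = 189.95 / (36.955 - 32.688)
PI = 44.516 kg/(s*MPa)


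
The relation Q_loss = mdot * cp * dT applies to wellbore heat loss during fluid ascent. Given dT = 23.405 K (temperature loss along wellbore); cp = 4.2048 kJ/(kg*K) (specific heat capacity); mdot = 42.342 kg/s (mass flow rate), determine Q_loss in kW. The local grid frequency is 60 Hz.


Q_loss = mdot * cp * dT
Q_loss = 42.342 * 4.2048 * 23.405
Q_loss = 4167.0 kW


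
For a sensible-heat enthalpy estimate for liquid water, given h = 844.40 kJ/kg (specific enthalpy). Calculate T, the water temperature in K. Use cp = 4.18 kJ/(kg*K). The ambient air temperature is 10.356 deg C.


T = h / cp
T = 844.40 / 4.18
T = 202.0096 deg C
Convert to K: 202.0096 + 273.15 = 475.16 K
T = 475.16 K


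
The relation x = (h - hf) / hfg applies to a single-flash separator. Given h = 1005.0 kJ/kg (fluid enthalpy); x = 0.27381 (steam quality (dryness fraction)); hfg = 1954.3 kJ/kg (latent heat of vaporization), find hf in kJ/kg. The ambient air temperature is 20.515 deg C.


hf = h - x * hfg
hf = 1005.0 - 0.27381 * 1954.3
hf = 469.89 kJ/kg


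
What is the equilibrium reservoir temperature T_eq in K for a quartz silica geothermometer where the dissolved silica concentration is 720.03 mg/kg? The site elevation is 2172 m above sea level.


T_eq = 1309 / (5.19 - log10(SiO2)) - 273.15
T_eq = 1309 / (5.19 - log10(720.03)) - 273.15
T_eq = 288.0145 deg C
Convert to K: 288.0145 + 273.15 = 561.16 K
T_eq = 561.16 K


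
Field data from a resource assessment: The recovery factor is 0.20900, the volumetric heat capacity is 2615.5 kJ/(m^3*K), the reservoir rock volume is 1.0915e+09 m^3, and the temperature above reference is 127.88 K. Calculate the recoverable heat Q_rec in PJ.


Step 1: Q_s = Vr*rhoc*dT/1e12 = 1.0915e+09*2615.5*127.88/1e12 = 365.0742 PJ
Step 2: Q_rec = Q_s * RF = 365.0742 * 0.209 = 76.301 PJ
Q_rec = 76.301 PJ


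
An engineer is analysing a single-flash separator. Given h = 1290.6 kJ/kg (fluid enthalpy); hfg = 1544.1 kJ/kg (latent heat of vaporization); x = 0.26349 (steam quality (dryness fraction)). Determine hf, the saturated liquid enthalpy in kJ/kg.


hf = h - x * hfg
hf = 1290.6 - 0.26349 * 1544.1
hf = 883.75 kJ/kg


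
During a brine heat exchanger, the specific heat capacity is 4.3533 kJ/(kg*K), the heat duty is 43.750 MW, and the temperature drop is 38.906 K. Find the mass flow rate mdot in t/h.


mdot = Q * 1000 / (cp * dT)
mdot = 43.750 * 1000 / (4.3533 * 38.906)
mdot = 258.3110 kg/s
Convert: 258.3110 kg/s * 3.6 = 929.92 t/h
mdot = 929.92 t/h


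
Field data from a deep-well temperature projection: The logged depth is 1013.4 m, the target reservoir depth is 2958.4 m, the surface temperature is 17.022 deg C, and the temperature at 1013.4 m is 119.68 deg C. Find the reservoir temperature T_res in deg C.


Step 1: grad = (T_d1 - T_surf)/d1 * 1000 = (119.68 - 17.022)/1013.4 * 1000 = 101.3006 deg C/km
Step 2: T_res = T_surf + grad*d2/1000 = 17.022 + 101.3006*2958.4/1000 = 316.71 deg C
T_res = 316.71 deg C
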